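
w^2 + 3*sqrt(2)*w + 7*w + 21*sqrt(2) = (w + 7)*(w + 3*sqrt(2))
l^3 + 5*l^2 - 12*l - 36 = (l - 3)*(l + 2)*(l + 6)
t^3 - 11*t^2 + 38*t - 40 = (t - 5)*(t - 4)*(t - 2)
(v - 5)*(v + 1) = v^2 - 4*v - 5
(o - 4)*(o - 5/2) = o^2 - 13*o/2 + 10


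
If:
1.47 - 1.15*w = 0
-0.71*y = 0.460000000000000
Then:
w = 1.28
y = -0.65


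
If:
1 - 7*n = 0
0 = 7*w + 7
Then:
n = 1/7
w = -1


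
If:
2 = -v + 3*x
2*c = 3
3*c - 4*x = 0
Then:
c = 3/2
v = 11/8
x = 9/8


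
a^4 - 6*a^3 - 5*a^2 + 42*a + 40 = (a - 5)*(a - 4)*(a + 1)*(a + 2)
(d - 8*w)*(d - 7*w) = d^2 - 15*d*w + 56*w^2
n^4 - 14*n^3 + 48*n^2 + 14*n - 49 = (n - 7)^2*(n - 1)*(n + 1)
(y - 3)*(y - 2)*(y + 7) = y^3 + 2*y^2 - 29*y + 42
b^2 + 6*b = b*(b + 6)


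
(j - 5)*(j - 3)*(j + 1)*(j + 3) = j^4 - 4*j^3 - 14*j^2 + 36*j + 45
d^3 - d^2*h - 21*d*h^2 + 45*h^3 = (d - 3*h)^2*(d + 5*h)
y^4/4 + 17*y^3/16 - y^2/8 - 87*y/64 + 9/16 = (y/4 + 1)*(y - 3/4)*(y - 1/2)*(y + 3/2)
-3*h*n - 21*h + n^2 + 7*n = (-3*h + n)*(n + 7)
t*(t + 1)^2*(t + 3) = t^4 + 5*t^3 + 7*t^2 + 3*t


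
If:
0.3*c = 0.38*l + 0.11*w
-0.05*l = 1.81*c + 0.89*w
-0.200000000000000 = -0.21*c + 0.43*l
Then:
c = -0.51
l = -0.71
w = 1.08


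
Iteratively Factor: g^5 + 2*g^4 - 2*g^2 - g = (g)*(g^4 + 2*g^3 - 2*g - 1) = g*(g + 1)*(g^3 + g^2 - g - 1) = g*(g - 1)*(g + 1)*(g^2 + 2*g + 1) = g*(g - 1)*(g + 1)^2*(g + 1)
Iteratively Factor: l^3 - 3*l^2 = (l)*(l^2 - 3*l) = l*(l - 3)*(l)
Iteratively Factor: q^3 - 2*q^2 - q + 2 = (q + 1)*(q^2 - 3*q + 2) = (q - 1)*(q + 1)*(q - 2)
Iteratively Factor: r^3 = (r)*(r^2) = r^2*(r)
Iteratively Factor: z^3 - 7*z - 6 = (z - 3)*(z^2 + 3*z + 2) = (z - 3)*(z + 2)*(z + 1)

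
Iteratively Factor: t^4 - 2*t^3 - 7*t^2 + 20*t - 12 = (t + 3)*(t^3 - 5*t^2 + 8*t - 4) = (t - 2)*(t + 3)*(t^2 - 3*t + 2) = (t - 2)^2*(t + 3)*(t - 1)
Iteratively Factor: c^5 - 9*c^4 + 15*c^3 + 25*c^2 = (c)*(c^4 - 9*c^3 + 15*c^2 + 25*c) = c*(c + 1)*(c^3 - 10*c^2 + 25*c) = c*(c - 5)*(c + 1)*(c^2 - 5*c) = c*(c - 5)^2*(c + 1)*(c)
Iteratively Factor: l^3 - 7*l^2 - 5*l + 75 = (l - 5)*(l^2 - 2*l - 15) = (l - 5)^2*(l + 3)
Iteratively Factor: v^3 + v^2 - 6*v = (v + 3)*(v^2 - 2*v) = v*(v + 3)*(v - 2)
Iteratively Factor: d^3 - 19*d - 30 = (d + 3)*(d^2 - 3*d - 10) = (d - 5)*(d + 3)*(d + 2)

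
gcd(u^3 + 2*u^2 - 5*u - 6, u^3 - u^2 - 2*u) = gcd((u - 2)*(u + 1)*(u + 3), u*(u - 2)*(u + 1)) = u^2 - u - 2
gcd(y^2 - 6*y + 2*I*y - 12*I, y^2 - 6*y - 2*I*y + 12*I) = y - 6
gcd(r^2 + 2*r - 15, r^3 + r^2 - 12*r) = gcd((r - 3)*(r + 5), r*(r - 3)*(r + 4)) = r - 3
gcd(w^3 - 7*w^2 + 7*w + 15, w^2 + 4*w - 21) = w - 3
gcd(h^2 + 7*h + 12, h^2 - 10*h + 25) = 1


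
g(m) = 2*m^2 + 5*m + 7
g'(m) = 4*m + 5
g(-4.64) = 26.86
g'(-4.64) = -13.56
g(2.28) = 28.80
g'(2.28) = 14.12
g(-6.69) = 63.06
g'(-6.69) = -21.76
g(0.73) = 11.72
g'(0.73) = 7.92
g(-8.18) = 99.92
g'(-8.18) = -27.72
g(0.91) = 13.21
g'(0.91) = 8.64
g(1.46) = 18.56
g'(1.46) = 10.84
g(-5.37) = 37.82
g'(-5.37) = -16.48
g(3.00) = 40.00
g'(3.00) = 17.00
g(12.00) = 355.00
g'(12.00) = 53.00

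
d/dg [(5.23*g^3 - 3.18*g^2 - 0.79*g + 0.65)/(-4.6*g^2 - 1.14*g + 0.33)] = (-24.058*g^4 - 11.9244*g^3 + 5.1689*g^2 + 3.8812*g + 0.4803)/(21.16*g^4 + 10.488*g^3 - 1.7364*g^2 - 0.7524*g + 0.1089)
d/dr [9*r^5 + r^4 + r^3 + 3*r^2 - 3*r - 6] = 45*r^4 + 4*r^3 + 3*r^2 + 6*r - 3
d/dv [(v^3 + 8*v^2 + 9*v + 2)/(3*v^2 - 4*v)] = (3*v^4 - 8*v^3 - 59*v^2 - 12*v + 8)/(v^2*(9*v^2 - 24*v + 16))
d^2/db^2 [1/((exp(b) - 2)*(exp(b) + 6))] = 4*(exp(3*b) + 3*exp(2*b) + 16*exp(b) + 12)*exp(b)/(exp(6*b) + 12*exp(5*b) + 12*exp(4*b) - 224*exp(3*b) - 144*exp(2*b) + 1728*exp(b) - 1728)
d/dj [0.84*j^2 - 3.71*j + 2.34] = 1.68*j - 3.71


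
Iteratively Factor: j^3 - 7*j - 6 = (j - 3)*(j^2 + 3*j + 2) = (j - 3)*(j + 2)*(j + 1)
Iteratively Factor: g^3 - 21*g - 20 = (g + 1)*(g^2 - g - 20) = (g - 5)*(g + 1)*(g + 4)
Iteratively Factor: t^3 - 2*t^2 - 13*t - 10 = (t + 1)*(t^2 - 3*t - 10) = (t - 5)*(t + 1)*(t + 2)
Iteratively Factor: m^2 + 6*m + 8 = (m + 2)*(m + 4)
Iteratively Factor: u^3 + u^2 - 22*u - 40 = (u - 5)*(u^2 + 6*u + 8) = (u - 5)*(u + 2)*(u + 4)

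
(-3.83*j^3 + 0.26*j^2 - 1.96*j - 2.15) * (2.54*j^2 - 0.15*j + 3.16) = -9.7282*j^5 + 1.2349*j^4 - 17.1202*j^3 - 4.3454*j^2 - 5.8711*j - 6.794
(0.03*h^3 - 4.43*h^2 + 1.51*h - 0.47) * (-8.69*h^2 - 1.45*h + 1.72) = -0.2607*h^5 + 38.4532*h^4 - 6.6468*h^3 - 5.7248*h^2 + 3.2787*h - 0.8084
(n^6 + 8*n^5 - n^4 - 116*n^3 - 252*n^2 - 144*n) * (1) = n^6 + 8*n^5 - n^4 - 116*n^3 - 252*n^2 - 144*n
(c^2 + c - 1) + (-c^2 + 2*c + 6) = 3*c + 5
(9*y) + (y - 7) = 10*y - 7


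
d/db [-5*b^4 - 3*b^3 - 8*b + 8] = -20*b^3 - 9*b^2 - 8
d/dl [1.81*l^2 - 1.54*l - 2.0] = 3.62*l - 1.54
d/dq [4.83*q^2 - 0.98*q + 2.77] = 9.66*q - 0.98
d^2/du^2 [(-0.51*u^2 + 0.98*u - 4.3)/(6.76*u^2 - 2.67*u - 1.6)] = (71.157112*u^3 - 1212.09504*u^2 + 529.26744*u - 165.31046)/(308.915776*u^6 - 366.037776*u^5 - 74.774388*u^4 + 154.238157*u^3 + 17.69808*u^2 - 20.5056*u - 4.096)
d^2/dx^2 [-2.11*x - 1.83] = 0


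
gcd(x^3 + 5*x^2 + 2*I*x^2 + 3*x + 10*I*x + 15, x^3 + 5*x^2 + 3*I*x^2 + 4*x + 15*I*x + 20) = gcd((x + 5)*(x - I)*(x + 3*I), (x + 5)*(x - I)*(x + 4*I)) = x^2 + x*(5 - I) - 5*I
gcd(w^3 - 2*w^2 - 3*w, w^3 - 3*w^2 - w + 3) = w^2 - 2*w - 3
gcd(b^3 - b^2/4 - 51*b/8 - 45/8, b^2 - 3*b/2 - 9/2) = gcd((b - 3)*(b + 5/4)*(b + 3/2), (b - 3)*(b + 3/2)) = b^2 - 3*b/2 - 9/2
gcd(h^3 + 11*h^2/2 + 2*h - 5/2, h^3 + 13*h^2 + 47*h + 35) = h^2 + 6*h + 5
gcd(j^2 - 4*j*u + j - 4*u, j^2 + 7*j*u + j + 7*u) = j + 1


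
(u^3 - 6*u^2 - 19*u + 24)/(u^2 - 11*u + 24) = (u^2 + 2*u - 3)/(u - 3)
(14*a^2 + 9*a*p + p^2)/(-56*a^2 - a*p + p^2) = (2*a + p)/(-8*a + p)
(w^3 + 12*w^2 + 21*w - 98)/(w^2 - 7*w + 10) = (w^2 + 14*w + 49)/(w - 5)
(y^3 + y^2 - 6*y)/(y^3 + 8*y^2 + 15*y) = (y - 2)/(y + 5)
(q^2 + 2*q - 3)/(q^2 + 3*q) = (q - 1)/q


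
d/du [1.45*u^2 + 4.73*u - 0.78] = 2.9*u + 4.73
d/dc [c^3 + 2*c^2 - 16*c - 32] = 3*c^2 + 4*c - 16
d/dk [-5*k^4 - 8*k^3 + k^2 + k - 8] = -20*k^3 - 24*k^2 + 2*k + 1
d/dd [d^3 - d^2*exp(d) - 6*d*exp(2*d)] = -d^2*exp(d) + 3*d^2 - 12*d*exp(2*d) - 2*d*exp(d) - 6*exp(2*d)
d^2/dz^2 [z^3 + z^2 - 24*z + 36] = 6*z + 2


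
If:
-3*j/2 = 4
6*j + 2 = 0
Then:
No Solution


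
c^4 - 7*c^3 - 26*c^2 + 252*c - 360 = (c - 6)*(c - 5)*(c - 2)*(c + 6)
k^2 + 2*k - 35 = (k - 5)*(k + 7)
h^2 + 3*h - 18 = (h - 3)*(h + 6)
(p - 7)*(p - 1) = p^2 - 8*p + 7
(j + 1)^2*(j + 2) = j^3 + 4*j^2 + 5*j + 2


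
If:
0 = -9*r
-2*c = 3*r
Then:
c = 0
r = 0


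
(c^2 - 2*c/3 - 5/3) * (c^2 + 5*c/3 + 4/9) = c^4 + c^3 - 7*c^2/3 - 83*c/27 - 20/27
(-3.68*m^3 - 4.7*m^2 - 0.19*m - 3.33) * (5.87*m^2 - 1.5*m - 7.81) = -21.6016*m^5 - 22.069*m^4 + 34.6755*m^3 + 17.4449*m^2 + 6.4789*m + 26.0073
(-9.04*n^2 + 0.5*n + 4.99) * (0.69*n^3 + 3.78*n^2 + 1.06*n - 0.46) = -6.2376*n^5 - 33.8262*n^4 - 4.2493*n^3 + 23.5506*n^2 + 5.0594*n - 2.2954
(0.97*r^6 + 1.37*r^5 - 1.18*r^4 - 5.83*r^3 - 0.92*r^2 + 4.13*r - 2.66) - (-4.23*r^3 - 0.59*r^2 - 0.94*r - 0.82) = 0.97*r^6 + 1.37*r^5 - 1.18*r^4 - 1.6*r^3 - 0.33*r^2 + 5.07*r - 1.84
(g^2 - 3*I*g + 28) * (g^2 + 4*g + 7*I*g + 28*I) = g^4 + 4*g^3 + 4*I*g^3 + 49*g^2 + 16*I*g^2 + 196*g + 196*I*g + 784*I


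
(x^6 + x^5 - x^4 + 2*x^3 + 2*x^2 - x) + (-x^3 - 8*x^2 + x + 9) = x^6 + x^5 - x^4 + x^3 - 6*x^2 + 9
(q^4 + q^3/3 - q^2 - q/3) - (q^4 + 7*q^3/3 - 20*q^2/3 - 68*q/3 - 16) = -2*q^3 + 17*q^2/3 + 67*q/3 + 16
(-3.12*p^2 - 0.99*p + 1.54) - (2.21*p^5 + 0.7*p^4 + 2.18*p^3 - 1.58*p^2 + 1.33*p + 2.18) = -2.21*p^5 - 0.7*p^4 - 2.18*p^3 - 1.54*p^2 - 2.32*p - 0.64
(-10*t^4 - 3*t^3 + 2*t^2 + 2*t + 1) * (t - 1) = -10*t^5 + 7*t^4 + 5*t^3 - t - 1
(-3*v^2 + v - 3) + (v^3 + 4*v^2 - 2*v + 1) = v^3 + v^2 - v - 2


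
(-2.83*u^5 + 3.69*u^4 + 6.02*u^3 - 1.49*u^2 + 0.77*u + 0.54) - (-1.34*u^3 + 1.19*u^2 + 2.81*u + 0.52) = -2.83*u^5 + 3.69*u^4 + 7.36*u^3 - 2.68*u^2 - 2.04*u + 0.02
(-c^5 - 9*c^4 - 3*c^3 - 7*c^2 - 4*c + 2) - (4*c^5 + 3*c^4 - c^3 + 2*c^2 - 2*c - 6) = -5*c^5 - 12*c^4 - 2*c^3 - 9*c^2 - 2*c + 8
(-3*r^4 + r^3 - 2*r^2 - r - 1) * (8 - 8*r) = 24*r^5 - 32*r^4 + 24*r^3 - 8*r^2 - 8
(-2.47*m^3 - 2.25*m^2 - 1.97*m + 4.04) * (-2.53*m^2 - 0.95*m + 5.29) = 6.2491*m^5 + 8.039*m^4 - 5.9447*m^3 - 20.2522*m^2 - 14.2593*m + 21.3716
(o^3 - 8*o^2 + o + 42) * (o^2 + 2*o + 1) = o^5 - 6*o^4 - 14*o^3 + 36*o^2 + 85*o + 42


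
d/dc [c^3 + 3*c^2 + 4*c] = 3*c^2 + 6*c + 4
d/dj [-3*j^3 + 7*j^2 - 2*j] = -9*j^2 + 14*j - 2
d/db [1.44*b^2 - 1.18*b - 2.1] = 2.88*b - 1.18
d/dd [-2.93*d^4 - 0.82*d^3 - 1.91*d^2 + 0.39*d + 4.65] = -11.72*d^3 - 2.46*d^2 - 3.82*d + 0.39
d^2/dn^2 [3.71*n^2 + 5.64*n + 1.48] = 7.42000000000000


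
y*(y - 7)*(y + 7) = y^3 - 49*y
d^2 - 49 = (d - 7)*(d + 7)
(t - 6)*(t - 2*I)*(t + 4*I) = t^3 - 6*t^2 + 2*I*t^2 + 8*t - 12*I*t - 48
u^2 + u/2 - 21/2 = (u - 3)*(u + 7/2)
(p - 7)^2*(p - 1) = p^3 - 15*p^2 + 63*p - 49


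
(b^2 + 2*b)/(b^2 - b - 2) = b*(b + 2)/(b^2 - b - 2)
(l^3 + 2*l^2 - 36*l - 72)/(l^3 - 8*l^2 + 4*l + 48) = (l + 6)/(l - 4)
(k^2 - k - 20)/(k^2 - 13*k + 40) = (k + 4)/(k - 8)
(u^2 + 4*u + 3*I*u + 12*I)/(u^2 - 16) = (u + 3*I)/(u - 4)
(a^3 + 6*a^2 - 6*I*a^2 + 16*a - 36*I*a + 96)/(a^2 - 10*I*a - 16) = (a^2 + 2*a*(3 + I) + 12*I)/(a - 2*I)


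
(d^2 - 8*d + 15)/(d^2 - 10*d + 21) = (d - 5)/(d - 7)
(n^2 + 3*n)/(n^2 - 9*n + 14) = n*(n + 3)/(n^2 - 9*n + 14)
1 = 1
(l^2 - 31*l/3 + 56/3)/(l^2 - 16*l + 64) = (l - 7/3)/(l - 8)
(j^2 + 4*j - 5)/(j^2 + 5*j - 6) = (j + 5)/(j + 6)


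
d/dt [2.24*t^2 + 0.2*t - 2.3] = 4.48*t + 0.2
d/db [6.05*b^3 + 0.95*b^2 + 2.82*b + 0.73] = 18.15*b^2 + 1.9*b + 2.82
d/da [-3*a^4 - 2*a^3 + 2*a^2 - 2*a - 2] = -12*a^3 - 6*a^2 + 4*a - 2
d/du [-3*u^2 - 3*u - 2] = -6*u - 3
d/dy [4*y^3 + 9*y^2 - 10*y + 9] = 12*y^2 + 18*y - 10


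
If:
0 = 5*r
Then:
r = 0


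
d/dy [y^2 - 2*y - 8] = 2*y - 2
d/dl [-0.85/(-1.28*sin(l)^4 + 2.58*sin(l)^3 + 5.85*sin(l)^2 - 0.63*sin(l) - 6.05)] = (-4.352*sin(l)^3 + 6.579*sin(l)^2 + 9.945*sin(l) - 0.5355)*cos(l)/(1.28*sin(l)^4 - 2.58*sin(l)^3 - 5.85*sin(l)^2 + 0.63*sin(l) + 6.05)^2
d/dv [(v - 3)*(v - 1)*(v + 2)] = 3*v^2 - 4*v - 5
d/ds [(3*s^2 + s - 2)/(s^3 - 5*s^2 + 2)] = (-s*(3*s - 10)*(3*s^2 + s - 2) + (6*s + 1)*(s^3 - 5*s^2 + 2))/(s^3 - 5*s^2 + 2)^2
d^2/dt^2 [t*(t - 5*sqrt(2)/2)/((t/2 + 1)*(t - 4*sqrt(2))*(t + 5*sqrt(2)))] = 2*(2*t^6 - 15*sqrt(2)*t^5 - 42*sqrt(2)*t^4 + 210*t^4 - 158*sqrt(2)*t^3 + 1252*t^3 - 1920*sqrt(2)*t^2 + 960*t^2 - 2400*sqrt(2)*t - 2400*t + 11200 + 16000*sqrt(2))/(t^9 + 3*sqrt(2)*t^8 + 6*t^8 - 102*t^7 + 18*sqrt(2)*t^7 - 676*t^6 - 202*sqrt(2)*t^6 - 1404*sqrt(2)*t^5 + 3192*t^5 + 1944*sqrt(2)*t^4 + 26448*t^4 - 9280*t^3 + 26896*sqrt(2)*t^3 - 347520*t^2 + 57600*sqrt(2)*t^2 - 768000*t + 38400*sqrt(2)*t - 512000)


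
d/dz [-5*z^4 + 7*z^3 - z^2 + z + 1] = -20*z^3 + 21*z^2 - 2*z + 1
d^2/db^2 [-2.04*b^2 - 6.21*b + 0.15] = -4.08000000000000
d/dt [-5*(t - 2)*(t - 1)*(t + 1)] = -15*t^2 + 20*t + 5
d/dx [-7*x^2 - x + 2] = -14*x - 1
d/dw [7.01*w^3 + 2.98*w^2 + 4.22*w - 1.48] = 21.03*w^2 + 5.96*w + 4.22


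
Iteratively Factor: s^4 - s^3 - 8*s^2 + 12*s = (s)*(s^3 - s^2 - 8*s + 12) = s*(s - 2)*(s^2 + s - 6) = s*(s - 2)^2*(s + 3)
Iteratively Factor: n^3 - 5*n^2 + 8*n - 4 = (n - 1)*(n^2 - 4*n + 4) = (n - 2)*(n - 1)*(n - 2)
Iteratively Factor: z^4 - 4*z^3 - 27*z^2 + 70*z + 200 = (z - 5)*(z^3 + z^2 - 22*z - 40) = (z - 5)*(z + 2)*(z^2 - z - 20) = (z - 5)*(z + 2)*(z + 4)*(z - 5)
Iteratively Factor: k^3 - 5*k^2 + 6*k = (k - 3)*(k^2 - 2*k) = k*(k - 3)*(k - 2)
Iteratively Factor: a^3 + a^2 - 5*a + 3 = (a - 1)*(a^2 + 2*a - 3) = (a - 1)^2*(a + 3)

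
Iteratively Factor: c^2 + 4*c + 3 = (c + 1)*(c + 3)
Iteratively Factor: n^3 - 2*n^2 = (n - 2)*(n^2) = n*(n - 2)*(n)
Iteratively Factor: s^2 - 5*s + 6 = (s - 3)*(s - 2)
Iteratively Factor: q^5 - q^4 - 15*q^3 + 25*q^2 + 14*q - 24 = (q - 1)*(q^4 - 15*q^2 + 10*q + 24) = (q - 2)*(q - 1)*(q^3 + 2*q^2 - 11*q - 12) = (q - 2)*(q - 1)*(q + 1)*(q^2 + q - 12) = (q - 3)*(q - 2)*(q - 1)*(q + 1)*(q + 4)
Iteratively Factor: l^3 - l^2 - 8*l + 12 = (l + 3)*(l^2 - 4*l + 4) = (l - 2)*(l + 3)*(l - 2)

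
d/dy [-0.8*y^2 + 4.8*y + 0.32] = 4.8 - 1.6*y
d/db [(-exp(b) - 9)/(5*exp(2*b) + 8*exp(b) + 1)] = (5*exp(2*b) + 90*exp(b) + 71)*exp(b)/(25*exp(4*b) + 80*exp(3*b) + 74*exp(2*b) + 16*exp(b) + 1)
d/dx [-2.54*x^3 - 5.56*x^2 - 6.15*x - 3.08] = -7.62*x^2 - 11.12*x - 6.15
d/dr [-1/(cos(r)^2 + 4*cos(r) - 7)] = -2*(cos(r) + 2)*sin(r)/(cos(r)^2 + 4*cos(r) - 7)^2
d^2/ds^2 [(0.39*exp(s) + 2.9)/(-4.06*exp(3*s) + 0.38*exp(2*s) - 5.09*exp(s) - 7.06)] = (-25.714416*exp(6*s) - 428.416884*exp(5*s) + 81.397028*exp(4*s) + 23.035754*exp(3*s) + 758.669748*exp(2*s) - 92.239164*exp(s) + 84.773656)*exp(s)/(66.923416*exp(9*s) - 18.791304*exp(8*s) + 253.463364*exp(7*s) + 301.950664*exp(6*s) + 252.412638*exp(5*s) + 848.909502*exp(4*s) + 657.034565*exp(3*s) + 491.911854*exp(2*s) + 761.111772*exp(s) + 351.895816)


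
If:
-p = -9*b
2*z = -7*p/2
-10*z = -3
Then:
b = -2/105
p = -6/35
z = 3/10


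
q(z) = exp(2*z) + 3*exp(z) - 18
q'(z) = 2*exp(2*z) + 3*exp(z)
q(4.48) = 8032.06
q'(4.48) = 15835.42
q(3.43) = 1028.00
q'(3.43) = 1999.36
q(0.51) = -10.23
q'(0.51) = 10.54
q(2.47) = 157.24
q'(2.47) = 315.01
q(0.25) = -12.50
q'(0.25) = 7.15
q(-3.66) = -17.92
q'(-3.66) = 0.08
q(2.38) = 131.16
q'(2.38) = 265.91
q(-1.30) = -17.11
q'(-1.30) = 0.97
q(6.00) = 163947.08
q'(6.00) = 326719.87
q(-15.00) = -18.00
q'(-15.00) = 0.00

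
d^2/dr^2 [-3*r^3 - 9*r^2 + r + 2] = -18*r - 18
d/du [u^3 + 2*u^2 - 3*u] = 3*u^2 + 4*u - 3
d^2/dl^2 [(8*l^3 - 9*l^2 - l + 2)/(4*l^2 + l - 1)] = 24*l*(5*l^2 - 3*l + 3)/(64*l^6 + 48*l^5 - 36*l^4 - 23*l^3 + 9*l^2 + 3*l - 1)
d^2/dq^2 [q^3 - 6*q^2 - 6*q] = 6*q - 12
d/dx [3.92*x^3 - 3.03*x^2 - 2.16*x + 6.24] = 11.76*x^2 - 6.06*x - 2.16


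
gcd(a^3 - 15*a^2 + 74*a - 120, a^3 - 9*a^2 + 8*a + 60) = a^2 - 11*a + 30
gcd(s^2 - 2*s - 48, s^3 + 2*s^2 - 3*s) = 1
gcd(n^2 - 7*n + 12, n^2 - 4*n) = n - 4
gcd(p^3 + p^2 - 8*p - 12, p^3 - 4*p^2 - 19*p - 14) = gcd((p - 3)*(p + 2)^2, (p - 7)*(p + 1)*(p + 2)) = p + 2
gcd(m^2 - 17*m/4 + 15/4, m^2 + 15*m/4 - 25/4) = m - 5/4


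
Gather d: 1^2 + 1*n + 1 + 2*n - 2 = 3*n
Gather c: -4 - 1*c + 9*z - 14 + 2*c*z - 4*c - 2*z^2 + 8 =c*(2*z - 5) - 2*z^2 + 9*z - 10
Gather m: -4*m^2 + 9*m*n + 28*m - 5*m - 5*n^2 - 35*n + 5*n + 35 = -4*m^2 + m*(9*n + 23) - 5*n^2 - 30*n + 35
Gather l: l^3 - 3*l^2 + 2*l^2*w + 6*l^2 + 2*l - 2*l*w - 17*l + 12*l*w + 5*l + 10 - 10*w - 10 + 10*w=l^3 + l^2*(2*w + 3) + l*(10*w - 10)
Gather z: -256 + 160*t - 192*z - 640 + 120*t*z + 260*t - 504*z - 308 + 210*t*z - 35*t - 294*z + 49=385*t + z*(330*t - 990) - 1155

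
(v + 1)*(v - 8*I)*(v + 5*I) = v^3 + v^2 - 3*I*v^2 + 40*v - 3*I*v + 40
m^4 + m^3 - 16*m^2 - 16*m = m*(m - 4)*(m + 1)*(m + 4)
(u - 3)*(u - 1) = u^2 - 4*u + 3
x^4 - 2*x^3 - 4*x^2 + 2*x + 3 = (x - 3)*(x - 1)*(x + 1)^2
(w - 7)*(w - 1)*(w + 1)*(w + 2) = w^4 - 5*w^3 - 15*w^2 + 5*w + 14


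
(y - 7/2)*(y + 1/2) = y^2 - 3*y - 7/4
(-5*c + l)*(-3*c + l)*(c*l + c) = 15*c^3*l + 15*c^3 - 8*c^2*l^2 - 8*c^2*l + c*l^3 + c*l^2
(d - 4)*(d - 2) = d^2 - 6*d + 8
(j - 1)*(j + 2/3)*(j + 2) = j^3 + 5*j^2/3 - 4*j/3 - 4/3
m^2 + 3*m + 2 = (m + 1)*(m + 2)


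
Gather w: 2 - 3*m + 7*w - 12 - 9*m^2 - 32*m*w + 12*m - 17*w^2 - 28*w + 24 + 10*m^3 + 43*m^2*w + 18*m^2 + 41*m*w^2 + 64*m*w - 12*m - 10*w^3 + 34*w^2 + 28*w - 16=10*m^3 + 9*m^2 - 3*m - 10*w^3 + w^2*(41*m + 17) + w*(43*m^2 + 32*m + 7) - 2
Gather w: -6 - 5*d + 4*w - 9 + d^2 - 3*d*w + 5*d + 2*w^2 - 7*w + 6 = d^2 + 2*w^2 + w*(-3*d - 3) - 9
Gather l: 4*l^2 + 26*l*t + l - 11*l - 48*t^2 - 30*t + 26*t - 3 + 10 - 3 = 4*l^2 + l*(26*t - 10) - 48*t^2 - 4*t + 4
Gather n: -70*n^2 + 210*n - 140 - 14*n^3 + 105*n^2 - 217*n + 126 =-14*n^3 + 35*n^2 - 7*n - 14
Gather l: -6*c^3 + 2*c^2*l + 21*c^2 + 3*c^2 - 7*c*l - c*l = -6*c^3 + 24*c^2 + l*(2*c^2 - 8*c)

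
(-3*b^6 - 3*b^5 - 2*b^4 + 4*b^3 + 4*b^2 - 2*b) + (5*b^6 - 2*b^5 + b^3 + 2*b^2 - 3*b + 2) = 2*b^6 - 5*b^5 - 2*b^4 + 5*b^3 + 6*b^2 - 5*b + 2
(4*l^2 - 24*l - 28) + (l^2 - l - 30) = 5*l^2 - 25*l - 58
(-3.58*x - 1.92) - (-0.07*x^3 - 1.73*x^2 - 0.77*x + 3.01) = 0.07*x^3 + 1.73*x^2 - 2.81*x - 4.93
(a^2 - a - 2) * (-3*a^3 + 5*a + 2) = -3*a^5 + 3*a^4 + 11*a^3 - 3*a^2 - 12*a - 4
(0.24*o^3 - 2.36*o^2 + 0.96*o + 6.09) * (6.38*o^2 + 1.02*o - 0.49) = 1.5312*o^5 - 14.812*o^4 + 3.6*o^3 + 40.9898*o^2 + 5.7414*o - 2.9841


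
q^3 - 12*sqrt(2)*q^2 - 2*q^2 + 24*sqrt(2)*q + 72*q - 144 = (q - 2)*(q - 6*sqrt(2))^2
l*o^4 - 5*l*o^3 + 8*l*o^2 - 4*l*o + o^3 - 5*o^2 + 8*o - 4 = (o - 2)^2*(o - 1)*(l*o + 1)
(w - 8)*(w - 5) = w^2 - 13*w + 40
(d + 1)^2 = d^2 + 2*d + 1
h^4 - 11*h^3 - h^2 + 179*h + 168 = (h - 8)*(h - 7)*(h + 1)*(h + 3)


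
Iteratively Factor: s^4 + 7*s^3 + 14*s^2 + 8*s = (s + 2)*(s^3 + 5*s^2 + 4*s) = (s + 1)*(s + 2)*(s^2 + 4*s) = (s + 1)*(s + 2)*(s + 4)*(s)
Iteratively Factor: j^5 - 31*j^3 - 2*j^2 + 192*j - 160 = (j + 4)*(j^4 - 4*j^3 - 15*j^2 + 58*j - 40) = (j - 5)*(j + 4)*(j^3 + j^2 - 10*j + 8) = (j - 5)*(j - 1)*(j + 4)*(j^2 + 2*j - 8) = (j - 5)*(j - 2)*(j - 1)*(j + 4)*(j + 4)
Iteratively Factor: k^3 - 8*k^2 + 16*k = (k)*(k^2 - 8*k + 16) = k*(k - 4)*(k - 4)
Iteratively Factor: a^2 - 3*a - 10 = (a - 5)*(a + 2)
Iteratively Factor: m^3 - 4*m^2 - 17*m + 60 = (m - 3)*(m^2 - m - 20) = (m - 3)*(m + 4)*(m - 5)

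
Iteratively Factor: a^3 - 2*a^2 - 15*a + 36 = (a + 4)*(a^2 - 6*a + 9) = (a - 3)*(a + 4)*(a - 3)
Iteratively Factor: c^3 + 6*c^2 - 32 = (c - 2)*(c^2 + 8*c + 16) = (c - 2)*(c + 4)*(c + 4)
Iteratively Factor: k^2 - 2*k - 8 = (k - 4)*(k + 2)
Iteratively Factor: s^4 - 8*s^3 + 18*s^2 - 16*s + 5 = (s - 1)*(s^3 - 7*s^2 + 11*s - 5) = (s - 1)^2*(s^2 - 6*s + 5) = (s - 5)*(s - 1)^2*(s - 1)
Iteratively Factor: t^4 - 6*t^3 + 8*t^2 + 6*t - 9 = (t + 1)*(t^3 - 7*t^2 + 15*t - 9) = (t - 3)*(t + 1)*(t^2 - 4*t + 3) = (t - 3)^2*(t + 1)*(t - 1)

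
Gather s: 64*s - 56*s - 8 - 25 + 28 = 8*s - 5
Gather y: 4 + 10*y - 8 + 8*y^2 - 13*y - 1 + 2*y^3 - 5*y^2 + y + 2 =2*y^3 + 3*y^2 - 2*y - 3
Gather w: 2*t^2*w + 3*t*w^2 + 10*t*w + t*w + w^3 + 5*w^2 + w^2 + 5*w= w^3 + w^2*(3*t + 6) + w*(2*t^2 + 11*t + 5)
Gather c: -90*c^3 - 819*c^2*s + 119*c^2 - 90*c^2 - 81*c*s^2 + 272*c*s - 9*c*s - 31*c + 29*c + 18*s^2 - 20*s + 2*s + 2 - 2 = -90*c^3 + c^2*(29 - 819*s) + c*(-81*s^2 + 263*s - 2) + 18*s^2 - 18*s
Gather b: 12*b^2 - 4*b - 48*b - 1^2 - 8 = 12*b^2 - 52*b - 9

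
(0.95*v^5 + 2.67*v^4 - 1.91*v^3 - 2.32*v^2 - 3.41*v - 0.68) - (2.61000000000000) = 0.95*v^5 + 2.67*v^4 - 1.91*v^3 - 2.32*v^2 - 3.41*v - 3.29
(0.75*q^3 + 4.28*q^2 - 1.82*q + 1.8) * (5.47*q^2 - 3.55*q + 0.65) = 4.1025*q^5 + 20.7491*q^4 - 24.6619*q^3 + 19.089*q^2 - 7.573*q + 1.17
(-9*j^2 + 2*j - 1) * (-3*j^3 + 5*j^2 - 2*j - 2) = 27*j^5 - 51*j^4 + 31*j^3 + 9*j^2 - 2*j + 2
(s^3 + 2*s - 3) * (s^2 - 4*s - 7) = s^5 - 4*s^4 - 5*s^3 - 11*s^2 - 2*s + 21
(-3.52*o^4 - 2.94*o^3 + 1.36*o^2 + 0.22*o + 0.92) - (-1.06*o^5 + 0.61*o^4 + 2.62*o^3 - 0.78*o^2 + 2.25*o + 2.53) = 1.06*o^5 - 4.13*o^4 - 5.56*o^3 + 2.14*o^2 - 2.03*o - 1.61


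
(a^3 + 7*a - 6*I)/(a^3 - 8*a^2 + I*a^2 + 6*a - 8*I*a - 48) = (a - I)/(a - 8)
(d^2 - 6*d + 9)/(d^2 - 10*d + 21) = (d - 3)/(d - 7)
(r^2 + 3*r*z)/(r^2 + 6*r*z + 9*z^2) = r/(r + 3*z)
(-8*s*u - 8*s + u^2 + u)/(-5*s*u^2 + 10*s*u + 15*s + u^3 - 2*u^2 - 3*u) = (8*s - u)/(5*s*u - 15*s - u^2 + 3*u)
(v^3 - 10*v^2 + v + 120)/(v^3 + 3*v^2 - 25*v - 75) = (v - 8)/(v + 5)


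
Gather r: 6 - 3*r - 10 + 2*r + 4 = -r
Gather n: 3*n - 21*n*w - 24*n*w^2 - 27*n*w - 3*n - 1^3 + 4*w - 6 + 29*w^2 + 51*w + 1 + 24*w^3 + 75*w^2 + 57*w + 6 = n*(-24*w^2 - 48*w) + 24*w^3 + 104*w^2 + 112*w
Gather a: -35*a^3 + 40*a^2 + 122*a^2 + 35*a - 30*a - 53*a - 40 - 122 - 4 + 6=-35*a^3 + 162*a^2 - 48*a - 160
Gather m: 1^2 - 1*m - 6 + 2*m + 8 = m + 3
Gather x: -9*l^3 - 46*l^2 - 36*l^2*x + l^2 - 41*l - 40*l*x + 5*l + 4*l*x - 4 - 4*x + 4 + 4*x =-9*l^3 - 45*l^2 - 36*l + x*(-36*l^2 - 36*l)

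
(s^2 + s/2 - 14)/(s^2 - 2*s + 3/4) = 2*(2*s^2 + s - 28)/(4*s^2 - 8*s + 3)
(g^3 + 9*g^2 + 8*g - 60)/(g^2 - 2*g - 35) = (g^2 + 4*g - 12)/(g - 7)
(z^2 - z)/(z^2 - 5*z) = (z - 1)/(z - 5)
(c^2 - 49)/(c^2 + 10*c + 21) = (c - 7)/(c + 3)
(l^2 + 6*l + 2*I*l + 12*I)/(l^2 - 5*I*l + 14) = (l + 6)/(l - 7*I)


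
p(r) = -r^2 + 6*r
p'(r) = 6 - 2*r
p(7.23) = -8.89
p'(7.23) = -8.46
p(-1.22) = -8.81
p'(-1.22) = 8.44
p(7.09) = -7.73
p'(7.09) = -8.18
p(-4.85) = -52.62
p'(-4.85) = 15.70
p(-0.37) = -2.36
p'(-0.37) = 6.74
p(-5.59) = -64.79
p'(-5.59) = 17.18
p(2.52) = 8.77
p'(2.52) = 0.96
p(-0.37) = -2.36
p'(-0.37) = 6.74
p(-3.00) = -27.00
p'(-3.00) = 12.00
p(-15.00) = -315.00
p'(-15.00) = 36.00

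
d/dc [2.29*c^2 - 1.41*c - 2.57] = 4.58*c - 1.41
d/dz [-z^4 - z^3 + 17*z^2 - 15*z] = -4*z^3 - 3*z^2 + 34*z - 15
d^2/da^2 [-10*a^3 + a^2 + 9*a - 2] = 2 - 60*a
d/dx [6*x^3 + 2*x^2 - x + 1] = 18*x^2 + 4*x - 1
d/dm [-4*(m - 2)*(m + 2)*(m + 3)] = -12*m^2 - 24*m + 16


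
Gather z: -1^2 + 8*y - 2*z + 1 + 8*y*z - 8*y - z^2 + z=-z^2 + z*(8*y - 1)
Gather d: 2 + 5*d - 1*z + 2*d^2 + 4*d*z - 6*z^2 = 2*d^2 + d*(4*z + 5) - 6*z^2 - z + 2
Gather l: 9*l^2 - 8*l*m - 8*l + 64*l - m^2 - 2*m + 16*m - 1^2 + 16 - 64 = 9*l^2 + l*(56 - 8*m) - m^2 + 14*m - 49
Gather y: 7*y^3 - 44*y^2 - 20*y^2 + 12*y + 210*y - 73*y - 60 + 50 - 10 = 7*y^3 - 64*y^2 + 149*y - 20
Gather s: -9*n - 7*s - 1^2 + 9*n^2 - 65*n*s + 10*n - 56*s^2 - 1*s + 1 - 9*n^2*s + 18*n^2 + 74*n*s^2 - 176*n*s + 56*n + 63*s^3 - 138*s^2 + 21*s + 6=27*n^2 + 57*n + 63*s^3 + s^2*(74*n - 194) + s*(-9*n^2 - 241*n + 13) + 6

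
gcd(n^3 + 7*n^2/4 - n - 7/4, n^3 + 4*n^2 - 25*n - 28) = n + 1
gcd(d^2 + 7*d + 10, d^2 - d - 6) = d + 2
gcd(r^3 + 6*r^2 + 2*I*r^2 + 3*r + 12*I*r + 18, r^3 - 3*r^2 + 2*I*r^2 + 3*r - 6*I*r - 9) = r^2 + 2*I*r + 3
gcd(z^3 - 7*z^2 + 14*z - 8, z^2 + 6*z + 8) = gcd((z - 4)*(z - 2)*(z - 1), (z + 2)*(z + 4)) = 1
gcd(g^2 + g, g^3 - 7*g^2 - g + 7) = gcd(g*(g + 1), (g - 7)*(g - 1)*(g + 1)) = g + 1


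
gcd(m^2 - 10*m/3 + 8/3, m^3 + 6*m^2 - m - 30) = m - 2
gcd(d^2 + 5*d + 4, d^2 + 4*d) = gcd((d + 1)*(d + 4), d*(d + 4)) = d + 4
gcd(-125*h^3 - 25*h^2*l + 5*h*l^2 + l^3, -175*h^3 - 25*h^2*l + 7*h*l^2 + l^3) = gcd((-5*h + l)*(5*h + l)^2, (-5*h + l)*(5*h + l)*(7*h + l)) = 25*h^2 - l^2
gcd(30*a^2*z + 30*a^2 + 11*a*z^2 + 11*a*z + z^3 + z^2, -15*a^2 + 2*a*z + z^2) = 5*a + z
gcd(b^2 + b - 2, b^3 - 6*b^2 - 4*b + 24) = b + 2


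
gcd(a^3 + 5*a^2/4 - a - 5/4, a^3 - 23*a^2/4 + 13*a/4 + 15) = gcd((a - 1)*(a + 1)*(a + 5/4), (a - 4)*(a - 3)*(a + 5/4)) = a + 5/4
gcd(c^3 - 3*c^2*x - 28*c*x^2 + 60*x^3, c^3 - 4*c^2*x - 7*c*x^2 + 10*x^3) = 1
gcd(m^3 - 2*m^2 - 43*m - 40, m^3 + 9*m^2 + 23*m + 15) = m^2 + 6*m + 5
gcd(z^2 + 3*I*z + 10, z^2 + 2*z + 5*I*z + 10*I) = z + 5*I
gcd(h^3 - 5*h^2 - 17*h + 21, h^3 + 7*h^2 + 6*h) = 1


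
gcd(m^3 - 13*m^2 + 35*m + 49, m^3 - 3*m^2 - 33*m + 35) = m - 7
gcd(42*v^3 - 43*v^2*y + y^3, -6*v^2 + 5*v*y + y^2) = -v + y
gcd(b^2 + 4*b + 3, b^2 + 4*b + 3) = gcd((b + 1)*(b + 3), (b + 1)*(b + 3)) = b^2 + 4*b + 3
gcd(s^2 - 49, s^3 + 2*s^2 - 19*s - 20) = 1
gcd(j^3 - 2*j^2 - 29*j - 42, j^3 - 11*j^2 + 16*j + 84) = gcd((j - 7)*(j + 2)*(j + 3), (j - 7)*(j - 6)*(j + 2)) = j^2 - 5*j - 14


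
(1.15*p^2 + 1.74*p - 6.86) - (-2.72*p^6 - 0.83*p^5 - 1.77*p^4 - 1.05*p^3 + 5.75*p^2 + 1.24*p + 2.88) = 2.72*p^6 + 0.83*p^5 + 1.77*p^4 + 1.05*p^3 - 4.6*p^2 + 0.5*p - 9.74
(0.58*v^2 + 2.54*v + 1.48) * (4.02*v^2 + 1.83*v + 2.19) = 2.3316*v^4 + 11.2722*v^3 + 11.868*v^2 + 8.271*v + 3.2412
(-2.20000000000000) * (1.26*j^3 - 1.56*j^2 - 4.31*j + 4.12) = -2.772*j^3 + 3.432*j^2 + 9.482*j - 9.064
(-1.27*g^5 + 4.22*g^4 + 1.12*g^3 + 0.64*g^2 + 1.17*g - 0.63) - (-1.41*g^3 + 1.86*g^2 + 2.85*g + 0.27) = -1.27*g^5 + 4.22*g^4 + 2.53*g^3 - 1.22*g^2 - 1.68*g - 0.9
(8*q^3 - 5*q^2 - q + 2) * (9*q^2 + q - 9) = 72*q^5 - 37*q^4 - 86*q^3 + 62*q^2 + 11*q - 18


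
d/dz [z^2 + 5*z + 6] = 2*z + 5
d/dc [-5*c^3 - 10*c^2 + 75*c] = -15*c^2 - 20*c + 75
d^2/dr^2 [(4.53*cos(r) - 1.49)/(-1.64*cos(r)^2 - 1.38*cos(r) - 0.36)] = (-3.285289*(1 - cos(r)^2)^2 + 1.522986*cos(r)^5 - 6.316419*cos(r)^3 - 3.7611095*cos(r)^2 + 4.700925*cos(r) + 4.33738)/(0.82*cos(r)^2 + 0.69*cos(r) + 0.18)^3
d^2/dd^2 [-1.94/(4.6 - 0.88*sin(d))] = (-1.502336*sin(d)^2 - 7.85312*sin(d) + 3.004672)/(0.88*sin(d) - 4.6)^3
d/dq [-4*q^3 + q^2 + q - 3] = -12*q^2 + 2*q + 1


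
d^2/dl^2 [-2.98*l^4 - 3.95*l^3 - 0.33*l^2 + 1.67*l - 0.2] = -35.76*l^2 - 23.7*l - 0.66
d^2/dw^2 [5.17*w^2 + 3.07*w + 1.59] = 10.3400000000000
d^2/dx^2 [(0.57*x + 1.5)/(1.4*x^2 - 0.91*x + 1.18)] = ((0.57*x + 1.5)*(2.8*x - 0.91)*(5.6*x - 1.82) - (4.788*x + 3.1626)*(1.4*x^2 - 0.91*x + 1.18))/(1.4*x^2 - 0.91*x + 1.18)^3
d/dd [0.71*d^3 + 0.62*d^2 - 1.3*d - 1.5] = 2.13*d^2 + 1.24*d - 1.3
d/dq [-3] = 0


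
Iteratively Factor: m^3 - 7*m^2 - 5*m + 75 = (m - 5)*(m^2 - 2*m - 15) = (m - 5)*(m + 3)*(m - 5)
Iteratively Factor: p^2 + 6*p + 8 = (p + 4)*(p + 2)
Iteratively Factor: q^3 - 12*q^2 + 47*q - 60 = (q - 3)*(q^2 - 9*q + 20) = (q - 5)*(q - 3)*(q - 4)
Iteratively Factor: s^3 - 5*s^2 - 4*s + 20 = (s - 2)*(s^2 - 3*s - 10) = (s - 5)*(s - 2)*(s + 2)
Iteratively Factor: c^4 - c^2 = (c - 1)*(c^3 + c^2) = c*(c - 1)*(c^2 + c) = c^2*(c - 1)*(c + 1)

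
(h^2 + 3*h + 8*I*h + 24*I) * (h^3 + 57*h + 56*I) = h^5 + 3*h^4 + 8*I*h^4 + 57*h^3 + 24*I*h^3 + 171*h^2 + 512*I*h^2 - 448*h + 1536*I*h - 1344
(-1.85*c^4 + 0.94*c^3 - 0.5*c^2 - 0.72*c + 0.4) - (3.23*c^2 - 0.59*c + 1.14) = -1.85*c^4 + 0.94*c^3 - 3.73*c^2 - 0.13*c - 0.74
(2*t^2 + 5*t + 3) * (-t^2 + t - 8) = -2*t^4 - 3*t^3 - 14*t^2 - 37*t - 24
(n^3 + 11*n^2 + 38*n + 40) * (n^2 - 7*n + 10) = n^5 + 4*n^4 - 29*n^3 - 116*n^2 + 100*n + 400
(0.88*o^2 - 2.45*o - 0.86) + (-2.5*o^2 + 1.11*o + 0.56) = -1.62*o^2 - 1.34*o - 0.3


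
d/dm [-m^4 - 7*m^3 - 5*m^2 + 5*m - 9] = -4*m^3 - 21*m^2 - 10*m + 5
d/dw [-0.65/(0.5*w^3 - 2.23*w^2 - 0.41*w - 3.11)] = (0.975*w^2 - 2.899*w - 0.2665)/(-0.5*w^3 + 2.23*w^2 + 0.41*w + 3.11)^2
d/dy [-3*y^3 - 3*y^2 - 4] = 3*y*(-3*y - 2)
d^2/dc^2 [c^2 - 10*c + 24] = 2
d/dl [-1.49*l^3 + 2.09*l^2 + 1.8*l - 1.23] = -4.47*l^2 + 4.18*l + 1.8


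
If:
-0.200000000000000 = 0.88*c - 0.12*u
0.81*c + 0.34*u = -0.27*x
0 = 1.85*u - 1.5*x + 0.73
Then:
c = -0.22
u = 0.07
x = 0.57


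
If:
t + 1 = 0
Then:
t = -1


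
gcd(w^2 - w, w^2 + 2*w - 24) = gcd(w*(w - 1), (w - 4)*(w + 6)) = 1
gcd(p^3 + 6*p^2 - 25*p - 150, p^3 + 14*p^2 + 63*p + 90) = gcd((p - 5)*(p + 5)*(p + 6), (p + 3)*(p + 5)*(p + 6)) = p^2 + 11*p + 30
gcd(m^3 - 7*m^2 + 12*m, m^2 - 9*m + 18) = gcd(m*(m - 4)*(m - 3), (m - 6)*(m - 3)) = m - 3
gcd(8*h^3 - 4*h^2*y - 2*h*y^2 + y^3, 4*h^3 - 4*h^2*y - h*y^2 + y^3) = -4*h^2 + y^2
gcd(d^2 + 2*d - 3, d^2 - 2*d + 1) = d - 1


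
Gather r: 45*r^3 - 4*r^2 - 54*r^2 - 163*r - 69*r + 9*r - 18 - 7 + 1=45*r^3 - 58*r^2 - 223*r - 24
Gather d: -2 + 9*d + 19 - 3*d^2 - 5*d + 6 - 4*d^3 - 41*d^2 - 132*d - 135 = -4*d^3 - 44*d^2 - 128*d - 112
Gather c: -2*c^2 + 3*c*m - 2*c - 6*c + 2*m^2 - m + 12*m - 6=-2*c^2 + c*(3*m - 8) + 2*m^2 + 11*m - 6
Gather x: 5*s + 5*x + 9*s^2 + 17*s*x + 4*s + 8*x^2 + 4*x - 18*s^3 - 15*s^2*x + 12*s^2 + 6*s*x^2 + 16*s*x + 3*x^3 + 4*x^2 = -18*s^3 + 21*s^2 + 9*s + 3*x^3 + x^2*(6*s + 12) + x*(-15*s^2 + 33*s + 9)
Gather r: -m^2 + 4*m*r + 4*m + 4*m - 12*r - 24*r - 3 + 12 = -m^2 + 8*m + r*(4*m - 36) + 9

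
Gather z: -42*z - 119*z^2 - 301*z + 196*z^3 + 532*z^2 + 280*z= 196*z^3 + 413*z^2 - 63*z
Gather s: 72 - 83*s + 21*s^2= 21*s^2 - 83*s + 72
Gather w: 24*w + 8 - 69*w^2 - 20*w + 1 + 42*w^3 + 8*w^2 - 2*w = 42*w^3 - 61*w^2 + 2*w + 9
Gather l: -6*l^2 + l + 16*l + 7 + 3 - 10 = -6*l^2 + 17*l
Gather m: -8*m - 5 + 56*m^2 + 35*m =56*m^2 + 27*m - 5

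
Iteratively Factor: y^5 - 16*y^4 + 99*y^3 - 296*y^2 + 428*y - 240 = (y - 5)*(y^4 - 11*y^3 + 44*y^2 - 76*y + 48) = (y - 5)*(y - 2)*(y^3 - 9*y^2 + 26*y - 24) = (y - 5)*(y - 4)*(y - 2)*(y^2 - 5*y + 6) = (y - 5)*(y - 4)*(y - 3)*(y - 2)*(y - 2)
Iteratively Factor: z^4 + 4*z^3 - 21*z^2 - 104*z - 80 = (z + 4)*(z^3 - 21*z - 20) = (z - 5)*(z + 4)*(z^2 + 5*z + 4) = (z - 5)*(z + 4)^2*(z + 1)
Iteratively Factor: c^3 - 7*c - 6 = (c - 3)*(c^2 + 3*c + 2) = (c - 3)*(c + 1)*(c + 2)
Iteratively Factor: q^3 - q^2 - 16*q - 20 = (q - 5)*(q^2 + 4*q + 4) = (q - 5)*(q + 2)*(q + 2)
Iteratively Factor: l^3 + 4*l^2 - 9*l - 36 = (l + 4)*(l^2 - 9) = (l + 3)*(l + 4)*(l - 3)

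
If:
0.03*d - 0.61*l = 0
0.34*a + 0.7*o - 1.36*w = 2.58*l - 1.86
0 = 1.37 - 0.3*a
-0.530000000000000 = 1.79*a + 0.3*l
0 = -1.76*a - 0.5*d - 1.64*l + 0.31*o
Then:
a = 4.57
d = -589.96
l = -29.01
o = -1079.12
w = -497.88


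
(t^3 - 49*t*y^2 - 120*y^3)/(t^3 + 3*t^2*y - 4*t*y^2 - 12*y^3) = (-t^2 + 3*t*y + 40*y^2)/(-t^2 + 4*y^2)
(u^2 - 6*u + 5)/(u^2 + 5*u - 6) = (u - 5)/(u + 6)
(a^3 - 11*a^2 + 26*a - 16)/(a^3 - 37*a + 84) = (a^3 - 11*a^2 + 26*a - 16)/(a^3 - 37*a + 84)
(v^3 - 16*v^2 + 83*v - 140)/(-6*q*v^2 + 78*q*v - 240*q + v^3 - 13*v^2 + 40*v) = (-v^2 + 11*v - 28)/(6*q*v - 48*q - v^2 + 8*v)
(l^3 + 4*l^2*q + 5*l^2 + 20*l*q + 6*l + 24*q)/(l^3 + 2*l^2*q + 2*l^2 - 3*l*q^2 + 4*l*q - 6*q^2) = (-l^2 - 4*l*q - 3*l - 12*q)/(-l^2 - 2*l*q + 3*q^2)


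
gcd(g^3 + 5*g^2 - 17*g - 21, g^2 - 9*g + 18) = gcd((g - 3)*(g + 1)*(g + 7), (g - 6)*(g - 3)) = g - 3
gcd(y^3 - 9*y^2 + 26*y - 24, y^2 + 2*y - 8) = y - 2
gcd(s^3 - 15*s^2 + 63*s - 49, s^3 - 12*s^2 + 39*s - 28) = s^2 - 8*s + 7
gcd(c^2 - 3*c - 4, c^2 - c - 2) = c + 1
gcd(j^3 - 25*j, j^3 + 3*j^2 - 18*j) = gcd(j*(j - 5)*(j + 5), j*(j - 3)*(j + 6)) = j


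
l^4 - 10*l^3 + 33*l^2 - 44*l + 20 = (l - 5)*(l - 2)^2*(l - 1)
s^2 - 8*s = s*(s - 8)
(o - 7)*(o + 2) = o^2 - 5*o - 14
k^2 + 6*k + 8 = (k + 2)*(k + 4)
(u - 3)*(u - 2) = u^2 - 5*u + 6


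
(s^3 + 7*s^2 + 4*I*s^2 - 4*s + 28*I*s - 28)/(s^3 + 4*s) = (s^2 + s*(7 + 2*I) + 14*I)/(s*(s - 2*I))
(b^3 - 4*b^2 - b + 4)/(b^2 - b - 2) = (b^2 - 5*b + 4)/(b - 2)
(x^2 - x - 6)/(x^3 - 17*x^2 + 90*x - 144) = (x + 2)/(x^2 - 14*x + 48)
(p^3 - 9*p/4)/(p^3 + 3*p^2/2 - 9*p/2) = (p + 3/2)/(p + 3)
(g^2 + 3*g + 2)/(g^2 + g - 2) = (g + 1)/(g - 1)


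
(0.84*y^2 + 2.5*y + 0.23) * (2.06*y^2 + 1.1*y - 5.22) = 1.7304*y^4 + 6.074*y^3 - 1.161*y^2 - 12.797*y - 1.2006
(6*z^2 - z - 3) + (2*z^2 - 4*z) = 8*z^2 - 5*z - 3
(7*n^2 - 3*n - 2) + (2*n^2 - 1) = 9*n^2 - 3*n - 3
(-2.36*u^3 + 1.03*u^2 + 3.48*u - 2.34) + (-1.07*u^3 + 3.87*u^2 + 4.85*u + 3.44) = -3.43*u^3 + 4.9*u^2 + 8.33*u + 1.1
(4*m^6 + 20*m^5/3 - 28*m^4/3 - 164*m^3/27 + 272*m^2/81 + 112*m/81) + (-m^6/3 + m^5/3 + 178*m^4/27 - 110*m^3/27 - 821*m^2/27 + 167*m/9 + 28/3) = 11*m^6/3 + 7*m^5 - 74*m^4/27 - 274*m^3/27 - 2191*m^2/81 + 1615*m/81 + 28/3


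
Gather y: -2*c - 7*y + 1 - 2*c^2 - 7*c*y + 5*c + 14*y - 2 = -2*c^2 + 3*c + y*(7 - 7*c) - 1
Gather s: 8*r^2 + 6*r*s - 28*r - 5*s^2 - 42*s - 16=8*r^2 - 28*r - 5*s^2 + s*(6*r - 42) - 16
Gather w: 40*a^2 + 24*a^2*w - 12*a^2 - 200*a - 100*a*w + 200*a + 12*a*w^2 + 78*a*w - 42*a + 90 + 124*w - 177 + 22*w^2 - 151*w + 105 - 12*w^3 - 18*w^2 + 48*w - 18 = 28*a^2 - 42*a - 12*w^3 + w^2*(12*a + 4) + w*(24*a^2 - 22*a + 21)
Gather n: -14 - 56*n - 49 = -56*n - 63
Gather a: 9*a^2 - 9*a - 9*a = 9*a^2 - 18*a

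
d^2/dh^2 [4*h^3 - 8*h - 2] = 24*h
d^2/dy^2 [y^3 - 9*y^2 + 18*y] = 6*y - 18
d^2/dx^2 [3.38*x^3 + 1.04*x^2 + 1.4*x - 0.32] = 20.28*x + 2.08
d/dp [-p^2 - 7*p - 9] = -2*p - 7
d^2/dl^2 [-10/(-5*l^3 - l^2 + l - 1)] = 20*(-(15*l + 1)*(5*l^3 + l^2 - l + 1) + (15*l^2 + 2*l - 1)^2)/(5*l^3 + l^2 - l + 1)^3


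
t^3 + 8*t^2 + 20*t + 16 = (t + 2)^2*(t + 4)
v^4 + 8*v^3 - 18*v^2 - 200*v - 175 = (v - 5)*(v + 1)*(v + 5)*(v + 7)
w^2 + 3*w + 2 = (w + 1)*(w + 2)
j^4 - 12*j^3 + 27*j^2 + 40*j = j*(j - 8)*(j - 5)*(j + 1)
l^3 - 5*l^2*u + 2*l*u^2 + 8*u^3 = (l - 4*u)*(l - 2*u)*(l + u)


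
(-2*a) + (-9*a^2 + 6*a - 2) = -9*a^2 + 4*a - 2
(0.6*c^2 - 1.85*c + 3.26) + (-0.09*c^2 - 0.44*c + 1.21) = 0.51*c^2 - 2.29*c + 4.47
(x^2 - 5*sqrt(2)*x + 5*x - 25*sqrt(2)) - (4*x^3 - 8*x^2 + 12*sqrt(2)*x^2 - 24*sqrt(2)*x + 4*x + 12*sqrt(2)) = -4*x^3 - 12*sqrt(2)*x^2 + 9*x^2 + x + 19*sqrt(2)*x - 37*sqrt(2)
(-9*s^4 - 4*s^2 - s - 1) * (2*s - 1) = -18*s^5 + 9*s^4 - 8*s^3 + 2*s^2 - s + 1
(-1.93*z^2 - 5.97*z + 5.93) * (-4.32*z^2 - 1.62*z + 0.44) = 8.3376*z^4 + 28.917*z^3 - 16.7954*z^2 - 12.2334*z + 2.6092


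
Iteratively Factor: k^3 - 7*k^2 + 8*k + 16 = (k - 4)*(k^2 - 3*k - 4) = (k - 4)^2*(k + 1)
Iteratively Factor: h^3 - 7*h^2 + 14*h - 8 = (h - 4)*(h^2 - 3*h + 2) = (h - 4)*(h - 2)*(h - 1)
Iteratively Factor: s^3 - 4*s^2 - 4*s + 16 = (s - 2)*(s^2 - 2*s - 8) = (s - 4)*(s - 2)*(s + 2)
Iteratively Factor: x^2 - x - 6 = (x - 3)*(x + 2)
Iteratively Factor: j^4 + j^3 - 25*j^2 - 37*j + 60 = (j + 3)*(j^3 - 2*j^2 - 19*j + 20) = (j - 1)*(j + 3)*(j^2 - j - 20) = (j - 1)*(j + 3)*(j + 4)*(j - 5)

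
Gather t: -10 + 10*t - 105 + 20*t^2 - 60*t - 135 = 20*t^2 - 50*t - 250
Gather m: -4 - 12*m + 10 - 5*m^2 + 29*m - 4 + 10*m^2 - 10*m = 5*m^2 + 7*m + 2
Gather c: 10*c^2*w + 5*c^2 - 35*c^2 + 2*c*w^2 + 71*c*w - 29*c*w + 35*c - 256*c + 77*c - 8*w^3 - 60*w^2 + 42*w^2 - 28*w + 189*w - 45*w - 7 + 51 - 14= c^2*(10*w - 30) + c*(2*w^2 + 42*w - 144) - 8*w^3 - 18*w^2 + 116*w + 30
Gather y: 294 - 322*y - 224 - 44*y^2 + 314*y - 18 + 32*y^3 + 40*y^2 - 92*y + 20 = 32*y^3 - 4*y^2 - 100*y + 72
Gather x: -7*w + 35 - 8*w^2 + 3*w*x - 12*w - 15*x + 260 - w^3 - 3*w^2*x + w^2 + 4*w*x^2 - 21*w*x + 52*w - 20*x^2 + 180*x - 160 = -w^3 - 7*w^2 + 33*w + x^2*(4*w - 20) + x*(-3*w^2 - 18*w + 165) + 135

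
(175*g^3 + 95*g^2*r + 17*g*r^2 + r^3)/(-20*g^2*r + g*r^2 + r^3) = (35*g^2 + 12*g*r + r^2)/(r*(-4*g + r))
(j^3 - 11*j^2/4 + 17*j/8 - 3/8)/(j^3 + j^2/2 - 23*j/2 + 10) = (8*j^2 - 14*j + 3)/(4*(2*j^2 + 3*j - 20))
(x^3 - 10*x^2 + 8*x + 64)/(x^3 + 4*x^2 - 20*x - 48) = (x - 8)/(x + 6)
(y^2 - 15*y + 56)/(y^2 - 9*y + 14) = (y - 8)/(y - 2)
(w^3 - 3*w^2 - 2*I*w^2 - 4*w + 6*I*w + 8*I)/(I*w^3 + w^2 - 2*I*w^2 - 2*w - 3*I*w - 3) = (-I*w^2 + w*(-2 + 4*I) + 8)/(w^2 + w*(-3 - I) + 3*I)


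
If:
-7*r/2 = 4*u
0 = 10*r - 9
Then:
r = 9/10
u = -63/80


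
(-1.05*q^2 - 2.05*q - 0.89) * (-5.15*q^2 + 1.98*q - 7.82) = 5.4075*q^4 + 8.4785*q^3 + 8.7355*q^2 + 14.2688*q + 6.9598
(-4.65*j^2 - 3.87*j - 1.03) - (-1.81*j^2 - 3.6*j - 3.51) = -2.84*j^2 - 0.27*j + 2.48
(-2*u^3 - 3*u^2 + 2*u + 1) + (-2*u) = -2*u^3 - 3*u^2 + 1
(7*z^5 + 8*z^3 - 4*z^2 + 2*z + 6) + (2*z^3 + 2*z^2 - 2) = 7*z^5 + 10*z^3 - 2*z^2 + 2*z + 4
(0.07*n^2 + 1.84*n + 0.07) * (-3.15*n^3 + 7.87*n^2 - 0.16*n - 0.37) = -0.2205*n^5 - 5.2451*n^4 + 14.2491*n^3 + 0.2306*n^2 - 0.692*n - 0.0259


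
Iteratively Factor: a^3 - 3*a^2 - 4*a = (a)*(a^2 - 3*a - 4) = a*(a + 1)*(a - 4)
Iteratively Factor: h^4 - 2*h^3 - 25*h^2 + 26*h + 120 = (h - 5)*(h^3 + 3*h^2 - 10*h - 24) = (h - 5)*(h + 4)*(h^2 - h - 6) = (h - 5)*(h - 3)*(h + 4)*(h + 2)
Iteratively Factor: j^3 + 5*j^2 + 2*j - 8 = (j + 4)*(j^2 + j - 2) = (j - 1)*(j + 4)*(j + 2)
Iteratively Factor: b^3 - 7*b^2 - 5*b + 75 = (b + 3)*(b^2 - 10*b + 25) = (b - 5)*(b + 3)*(b - 5)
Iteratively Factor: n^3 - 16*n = (n + 4)*(n^2 - 4*n) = n*(n + 4)*(n - 4)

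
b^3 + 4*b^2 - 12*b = b*(b - 2)*(b + 6)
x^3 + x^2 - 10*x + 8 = (x - 2)*(x - 1)*(x + 4)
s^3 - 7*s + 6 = (s - 2)*(s - 1)*(s + 3)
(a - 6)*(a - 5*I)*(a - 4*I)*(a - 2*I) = a^4 - 6*a^3 - 11*I*a^3 - 38*a^2 + 66*I*a^2 + 228*a + 40*I*a - 240*I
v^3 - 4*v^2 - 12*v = v*(v - 6)*(v + 2)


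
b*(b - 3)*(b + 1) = b^3 - 2*b^2 - 3*b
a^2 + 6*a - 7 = (a - 1)*(a + 7)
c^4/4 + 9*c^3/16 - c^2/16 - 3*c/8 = c*(c/4 + 1/2)*(c - 3/4)*(c + 1)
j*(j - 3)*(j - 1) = j^3 - 4*j^2 + 3*j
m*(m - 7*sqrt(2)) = m^2 - 7*sqrt(2)*m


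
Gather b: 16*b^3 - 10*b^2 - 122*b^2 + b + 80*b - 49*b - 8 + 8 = 16*b^3 - 132*b^2 + 32*b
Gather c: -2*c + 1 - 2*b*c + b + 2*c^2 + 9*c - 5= b + 2*c^2 + c*(7 - 2*b) - 4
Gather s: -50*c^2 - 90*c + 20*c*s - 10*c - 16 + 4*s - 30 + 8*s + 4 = -50*c^2 - 100*c + s*(20*c + 12) - 42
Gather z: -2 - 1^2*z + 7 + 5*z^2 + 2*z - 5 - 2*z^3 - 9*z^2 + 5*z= -2*z^3 - 4*z^2 + 6*z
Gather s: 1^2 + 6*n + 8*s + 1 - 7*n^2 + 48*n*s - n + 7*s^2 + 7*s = -7*n^2 + 5*n + 7*s^2 + s*(48*n + 15) + 2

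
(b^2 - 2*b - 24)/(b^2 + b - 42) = (b + 4)/(b + 7)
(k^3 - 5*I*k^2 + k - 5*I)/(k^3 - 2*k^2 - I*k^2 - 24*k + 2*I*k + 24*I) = (k^2 - 4*I*k + 5)/(k^2 - 2*k - 24)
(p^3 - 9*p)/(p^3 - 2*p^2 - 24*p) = (9 - p^2)/(-p^2 + 2*p + 24)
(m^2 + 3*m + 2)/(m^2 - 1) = (m + 2)/(m - 1)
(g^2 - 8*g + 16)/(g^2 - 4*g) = (g - 4)/g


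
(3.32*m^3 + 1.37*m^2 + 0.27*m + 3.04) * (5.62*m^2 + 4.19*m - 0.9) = 18.6584*m^5 + 21.6102*m^4 + 4.2697*m^3 + 16.9831*m^2 + 12.4946*m - 2.736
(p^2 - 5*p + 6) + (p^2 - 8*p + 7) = 2*p^2 - 13*p + 13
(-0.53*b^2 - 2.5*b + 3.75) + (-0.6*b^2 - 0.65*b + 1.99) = -1.13*b^2 - 3.15*b + 5.74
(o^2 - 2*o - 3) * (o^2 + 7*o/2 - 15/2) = o^4 + 3*o^3/2 - 35*o^2/2 + 9*o/2 + 45/2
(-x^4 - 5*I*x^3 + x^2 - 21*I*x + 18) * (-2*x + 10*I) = 2*x^5 + 48*x^3 + 52*I*x^2 + 174*x + 180*I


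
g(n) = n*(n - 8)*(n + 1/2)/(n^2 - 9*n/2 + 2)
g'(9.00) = 1.81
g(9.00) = 2.01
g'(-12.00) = 1.07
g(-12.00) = -13.80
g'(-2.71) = 1.35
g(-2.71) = -2.98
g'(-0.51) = 0.96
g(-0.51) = -0.01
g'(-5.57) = 1.20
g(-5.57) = -6.60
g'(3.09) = 25.68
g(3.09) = 23.11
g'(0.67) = -34.22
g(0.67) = 10.15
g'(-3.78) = 1.28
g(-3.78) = -4.39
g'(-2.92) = 1.34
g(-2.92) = -3.26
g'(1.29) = 2.08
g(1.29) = 7.24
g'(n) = n*(9/2 - 2*n)*(n - 8)*(n + 1/2)/(n^2 - 9*n/2 + 2)^2 + n*(n - 8)/(n^2 - 9*n/2 + 2) + n*(n + 1/2)/(n^2 - 9*n/2 + 2) + (n - 8)*(n + 1/2)/(n^2 - 9*n/2 + 2)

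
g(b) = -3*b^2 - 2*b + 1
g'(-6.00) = 34.00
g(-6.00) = -95.00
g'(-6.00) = 34.00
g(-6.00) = -95.00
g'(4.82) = -30.92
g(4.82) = -78.34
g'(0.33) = -3.98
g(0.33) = 0.01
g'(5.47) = -34.82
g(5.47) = -99.70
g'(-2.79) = 14.74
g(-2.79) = -16.77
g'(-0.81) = 2.86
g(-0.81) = 0.65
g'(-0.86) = 3.16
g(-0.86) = 0.50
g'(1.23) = -9.38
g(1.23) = -6.00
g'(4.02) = -26.12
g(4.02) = -55.52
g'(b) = -6*b - 2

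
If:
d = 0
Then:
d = 0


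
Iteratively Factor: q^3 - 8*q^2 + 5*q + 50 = (q - 5)*(q^2 - 3*q - 10) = (q - 5)*(q + 2)*(q - 5)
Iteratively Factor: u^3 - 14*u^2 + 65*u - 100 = (u - 4)*(u^2 - 10*u + 25) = (u - 5)*(u - 4)*(u - 5)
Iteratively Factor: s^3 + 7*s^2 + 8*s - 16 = (s + 4)*(s^2 + 3*s - 4) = (s + 4)^2*(s - 1)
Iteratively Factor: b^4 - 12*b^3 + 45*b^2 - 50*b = (b - 2)*(b^3 - 10*b^2 + 25*b) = (b - 5)*(b - 2)*(b^2 - 5*b) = (b - 5)^2*(b - 2)*(b)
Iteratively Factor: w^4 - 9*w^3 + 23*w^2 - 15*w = (w - 1)*(w^3 - 8*w^2 + 15*w) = (w - 3)*(w - 1)*(w^2 - 5*w) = w*(w - 3)*(w - 1)*(w - 5)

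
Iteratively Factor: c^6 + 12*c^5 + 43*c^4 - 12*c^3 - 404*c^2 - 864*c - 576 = (c + 3)*(c^5 + 9*c^4 + 16*c^3 - 60*c^2 - 224*c - 192) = (c - 3)*(c + 3)*(c^4 + 12*c^3 + 52*c^2 + 96*c + 64) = (c - 3)*(c + 2)*(c + 3)*(c^3 + 10*c^2 + 32*c + 32) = (c - 3)*(c + 2)^2*(c + 3)*(c^2 + 8*c + 16) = (c - 3)*(c + 2)^2*(c + 3)*(c + 4)*(c + 4)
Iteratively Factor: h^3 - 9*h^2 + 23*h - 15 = (h - 1)*(h^2 - 8*h + 15) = (h - 5)*(h - 1)*(h - 3)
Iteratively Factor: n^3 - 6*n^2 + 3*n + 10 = (n - 5)*(n^2 - n - 2) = (n - 5)*(n - 2)*(n + 1)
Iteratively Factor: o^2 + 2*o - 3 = (o + 3)*(o - 1)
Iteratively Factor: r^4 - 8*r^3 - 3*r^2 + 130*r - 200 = (r - 2)*(r^3 - 6*r^2 - 15*r + 100) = (r - 5)*(r - 2)*(r^2 - r - 20) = (r - 5)*(r - 2)*(r + 4)*(r - 5)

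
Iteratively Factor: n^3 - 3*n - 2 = (n + 1)*(n^2 - n - 2) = (n - 2)*(n + 1)*(n + 1)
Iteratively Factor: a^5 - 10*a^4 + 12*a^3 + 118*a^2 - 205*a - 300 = (a + 1)*(a^4 - 11*a^3 + 23*a^2 + 95*a - 300) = (a - 5)*(a + 1)*(a^3 - 6*a^2 - 7*a + 60) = (a - 5)*(a + 1)*(a + 3)*(a^2 - 9*a + 20) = (a - 5)*(a - 4)*(a + 1)*(a + 3)*(a - 5)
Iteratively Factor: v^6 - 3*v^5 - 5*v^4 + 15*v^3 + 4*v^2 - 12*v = (v - 3)*(v^5 - 5*v^3 + 4*v) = v*(v - 3)*(v^4 - 5*v^2 + 4) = v*(v - 3)*(v - 2)*(v^3 + 2*v^2 - v - 2) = v*(v - 3)*(v - 2)*(v + 2)*(v^2 - 1) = v*(v - 3)*(v - 2)*(v - 1)*(v + 2)*(v + 1)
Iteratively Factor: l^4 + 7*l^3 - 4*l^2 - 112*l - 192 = (l + 3)*(l^3 + 4*l^2 - 16*l - 64) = (l + 3)*(l + 4)*(l^2 - 16) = (l - 4)*(l + 3)*(l + 4)*(l + 4)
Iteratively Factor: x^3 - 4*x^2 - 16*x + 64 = (x + 4)*(x^2 - 8*x + 16) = (x - 4)*(x + 4)*(x - 4)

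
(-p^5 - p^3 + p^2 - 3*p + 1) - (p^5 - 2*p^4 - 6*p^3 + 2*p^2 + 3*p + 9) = -2*p^5 + 2*p^4 + 5*p^3 - p^2 - 6*p - 8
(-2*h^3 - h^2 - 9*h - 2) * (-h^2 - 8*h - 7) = 2*h^5 + 17*h^4 + 31*h^3 + 81*h^2 + 79*h + 14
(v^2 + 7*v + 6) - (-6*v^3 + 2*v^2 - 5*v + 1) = 6*v^3 - v^2 + 12*v + 5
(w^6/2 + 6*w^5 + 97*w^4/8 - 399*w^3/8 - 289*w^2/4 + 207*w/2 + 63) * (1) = w^6/2 + 6*w^5 + 97*w^4/8 - 399*w^3/8 - 289*w^2/4 + 207*w/2 + 63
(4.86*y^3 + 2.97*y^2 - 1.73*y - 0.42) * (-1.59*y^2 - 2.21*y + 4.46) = -7.7274*y^5 - 15.4629*y^4 + 17.8626*y^3 + 17.7373*y^2 - 6.7876*y - 1.8732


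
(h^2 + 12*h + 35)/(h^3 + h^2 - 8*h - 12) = (h^2 + 12*h + 35)/(h^3 + h^2 - 8*h - 12)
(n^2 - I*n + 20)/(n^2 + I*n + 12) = (n - 5*I)/(n - 3*I)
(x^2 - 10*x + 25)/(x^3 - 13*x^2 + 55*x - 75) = 1/(x - 3)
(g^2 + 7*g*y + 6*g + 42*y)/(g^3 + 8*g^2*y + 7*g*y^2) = (g + 6)/(g*(g + y))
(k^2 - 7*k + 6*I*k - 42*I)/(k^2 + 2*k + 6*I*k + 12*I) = (k - 7)/(k + 2)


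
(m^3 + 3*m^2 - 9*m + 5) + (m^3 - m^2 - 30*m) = 2*m^3 + 2*m^2 - 39*m + 5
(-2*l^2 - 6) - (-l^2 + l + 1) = -l^2 - l - 7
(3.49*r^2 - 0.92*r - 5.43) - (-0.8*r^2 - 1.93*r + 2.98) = 4.29*r^2 + 1.01*r - 8.41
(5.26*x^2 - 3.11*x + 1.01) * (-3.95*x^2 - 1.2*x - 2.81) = -20.777*x^4 + 5.9725*x^3 - 15.0381*x^2 + 7.5271*x - 2.8381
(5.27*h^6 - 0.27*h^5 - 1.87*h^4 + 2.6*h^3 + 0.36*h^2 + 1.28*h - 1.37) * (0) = 0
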